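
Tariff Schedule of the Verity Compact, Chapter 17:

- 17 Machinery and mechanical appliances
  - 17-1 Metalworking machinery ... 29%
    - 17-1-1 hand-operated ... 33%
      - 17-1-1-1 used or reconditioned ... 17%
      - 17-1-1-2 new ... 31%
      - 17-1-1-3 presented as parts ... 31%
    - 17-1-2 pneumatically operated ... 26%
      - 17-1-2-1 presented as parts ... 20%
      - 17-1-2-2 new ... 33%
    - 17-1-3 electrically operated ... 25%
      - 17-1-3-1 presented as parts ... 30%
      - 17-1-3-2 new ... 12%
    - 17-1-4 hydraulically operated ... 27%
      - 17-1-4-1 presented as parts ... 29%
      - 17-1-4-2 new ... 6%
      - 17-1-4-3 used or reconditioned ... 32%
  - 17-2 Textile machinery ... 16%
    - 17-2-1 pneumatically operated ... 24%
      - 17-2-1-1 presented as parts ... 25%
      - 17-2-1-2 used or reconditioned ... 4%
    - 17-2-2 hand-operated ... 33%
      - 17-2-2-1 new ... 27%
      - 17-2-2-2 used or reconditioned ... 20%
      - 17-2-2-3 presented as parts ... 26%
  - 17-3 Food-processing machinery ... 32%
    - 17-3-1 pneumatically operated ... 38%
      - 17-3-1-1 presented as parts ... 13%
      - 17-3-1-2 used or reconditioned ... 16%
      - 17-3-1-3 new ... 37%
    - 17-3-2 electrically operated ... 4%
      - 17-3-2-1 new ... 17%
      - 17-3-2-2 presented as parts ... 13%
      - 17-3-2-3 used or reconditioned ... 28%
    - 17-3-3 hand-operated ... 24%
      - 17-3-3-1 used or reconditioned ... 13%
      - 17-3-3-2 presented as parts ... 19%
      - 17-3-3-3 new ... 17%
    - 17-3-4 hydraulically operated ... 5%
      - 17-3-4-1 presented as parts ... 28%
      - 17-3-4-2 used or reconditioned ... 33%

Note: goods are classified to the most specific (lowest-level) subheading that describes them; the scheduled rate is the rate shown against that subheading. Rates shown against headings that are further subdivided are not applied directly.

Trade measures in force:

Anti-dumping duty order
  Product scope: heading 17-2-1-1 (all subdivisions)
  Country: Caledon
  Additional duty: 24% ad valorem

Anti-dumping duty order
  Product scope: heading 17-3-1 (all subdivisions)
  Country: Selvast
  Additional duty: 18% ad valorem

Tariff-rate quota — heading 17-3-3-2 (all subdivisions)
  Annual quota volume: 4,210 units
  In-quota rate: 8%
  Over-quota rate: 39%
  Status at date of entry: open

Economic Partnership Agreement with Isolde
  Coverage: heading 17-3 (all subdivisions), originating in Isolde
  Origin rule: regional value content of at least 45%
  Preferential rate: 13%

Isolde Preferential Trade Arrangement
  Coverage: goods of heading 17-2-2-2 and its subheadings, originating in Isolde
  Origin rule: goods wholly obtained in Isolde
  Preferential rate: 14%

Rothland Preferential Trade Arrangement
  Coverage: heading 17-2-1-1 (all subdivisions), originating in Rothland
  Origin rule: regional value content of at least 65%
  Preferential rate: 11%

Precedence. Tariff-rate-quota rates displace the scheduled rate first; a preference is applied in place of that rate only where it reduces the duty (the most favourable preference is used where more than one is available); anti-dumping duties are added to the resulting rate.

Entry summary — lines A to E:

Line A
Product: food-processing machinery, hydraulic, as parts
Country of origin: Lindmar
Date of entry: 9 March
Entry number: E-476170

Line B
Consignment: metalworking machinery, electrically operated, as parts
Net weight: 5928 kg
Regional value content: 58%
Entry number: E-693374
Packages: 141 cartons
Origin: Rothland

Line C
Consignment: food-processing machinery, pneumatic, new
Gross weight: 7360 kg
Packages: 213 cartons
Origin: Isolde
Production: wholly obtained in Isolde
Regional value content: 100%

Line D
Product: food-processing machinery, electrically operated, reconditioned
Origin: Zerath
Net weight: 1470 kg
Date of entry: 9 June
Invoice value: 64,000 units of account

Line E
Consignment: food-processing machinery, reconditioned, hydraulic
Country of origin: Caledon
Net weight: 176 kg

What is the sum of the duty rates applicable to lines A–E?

132%

Line A: food-processing → 17-3; hydraulic → 17-3-4; as parts → 17-3-4-1. Scheduled 28%. No special measure applies. → 28%.
Line B: metalworking → 17-1; electrically operated → 17-1-3; as parts → 17-1-3-1. Scheduled 30%. Rothland agreement on 17-2-1-1: 17-1-3-1 not covered. → 30%.
Line C: food-processing → 17-3; pneumatic → 17-3-1; new → 17-3-1-3. Scheduled 37%. Isolde agreement on 17-3: RVC ≥ 45% → 13% available; Isolde agreement on 17-2-2-2: 17-3-1-3 not covered; preferential 13%. → 13%.
Line D: food-processing → 17-3; electrically operated → 17-3-2; reconditioned → 17-3-2-3. Scheduled 28%. No special measure applies. → 28%.
Line E: food-processing → 17-3; hydraulic → 17-3-4; reconditioned → 17-3-4-2. Scheduled 33%. No special measure applies. → 33%.
Sum: 28% + 30% + 13% + 28% + 33% = 132%.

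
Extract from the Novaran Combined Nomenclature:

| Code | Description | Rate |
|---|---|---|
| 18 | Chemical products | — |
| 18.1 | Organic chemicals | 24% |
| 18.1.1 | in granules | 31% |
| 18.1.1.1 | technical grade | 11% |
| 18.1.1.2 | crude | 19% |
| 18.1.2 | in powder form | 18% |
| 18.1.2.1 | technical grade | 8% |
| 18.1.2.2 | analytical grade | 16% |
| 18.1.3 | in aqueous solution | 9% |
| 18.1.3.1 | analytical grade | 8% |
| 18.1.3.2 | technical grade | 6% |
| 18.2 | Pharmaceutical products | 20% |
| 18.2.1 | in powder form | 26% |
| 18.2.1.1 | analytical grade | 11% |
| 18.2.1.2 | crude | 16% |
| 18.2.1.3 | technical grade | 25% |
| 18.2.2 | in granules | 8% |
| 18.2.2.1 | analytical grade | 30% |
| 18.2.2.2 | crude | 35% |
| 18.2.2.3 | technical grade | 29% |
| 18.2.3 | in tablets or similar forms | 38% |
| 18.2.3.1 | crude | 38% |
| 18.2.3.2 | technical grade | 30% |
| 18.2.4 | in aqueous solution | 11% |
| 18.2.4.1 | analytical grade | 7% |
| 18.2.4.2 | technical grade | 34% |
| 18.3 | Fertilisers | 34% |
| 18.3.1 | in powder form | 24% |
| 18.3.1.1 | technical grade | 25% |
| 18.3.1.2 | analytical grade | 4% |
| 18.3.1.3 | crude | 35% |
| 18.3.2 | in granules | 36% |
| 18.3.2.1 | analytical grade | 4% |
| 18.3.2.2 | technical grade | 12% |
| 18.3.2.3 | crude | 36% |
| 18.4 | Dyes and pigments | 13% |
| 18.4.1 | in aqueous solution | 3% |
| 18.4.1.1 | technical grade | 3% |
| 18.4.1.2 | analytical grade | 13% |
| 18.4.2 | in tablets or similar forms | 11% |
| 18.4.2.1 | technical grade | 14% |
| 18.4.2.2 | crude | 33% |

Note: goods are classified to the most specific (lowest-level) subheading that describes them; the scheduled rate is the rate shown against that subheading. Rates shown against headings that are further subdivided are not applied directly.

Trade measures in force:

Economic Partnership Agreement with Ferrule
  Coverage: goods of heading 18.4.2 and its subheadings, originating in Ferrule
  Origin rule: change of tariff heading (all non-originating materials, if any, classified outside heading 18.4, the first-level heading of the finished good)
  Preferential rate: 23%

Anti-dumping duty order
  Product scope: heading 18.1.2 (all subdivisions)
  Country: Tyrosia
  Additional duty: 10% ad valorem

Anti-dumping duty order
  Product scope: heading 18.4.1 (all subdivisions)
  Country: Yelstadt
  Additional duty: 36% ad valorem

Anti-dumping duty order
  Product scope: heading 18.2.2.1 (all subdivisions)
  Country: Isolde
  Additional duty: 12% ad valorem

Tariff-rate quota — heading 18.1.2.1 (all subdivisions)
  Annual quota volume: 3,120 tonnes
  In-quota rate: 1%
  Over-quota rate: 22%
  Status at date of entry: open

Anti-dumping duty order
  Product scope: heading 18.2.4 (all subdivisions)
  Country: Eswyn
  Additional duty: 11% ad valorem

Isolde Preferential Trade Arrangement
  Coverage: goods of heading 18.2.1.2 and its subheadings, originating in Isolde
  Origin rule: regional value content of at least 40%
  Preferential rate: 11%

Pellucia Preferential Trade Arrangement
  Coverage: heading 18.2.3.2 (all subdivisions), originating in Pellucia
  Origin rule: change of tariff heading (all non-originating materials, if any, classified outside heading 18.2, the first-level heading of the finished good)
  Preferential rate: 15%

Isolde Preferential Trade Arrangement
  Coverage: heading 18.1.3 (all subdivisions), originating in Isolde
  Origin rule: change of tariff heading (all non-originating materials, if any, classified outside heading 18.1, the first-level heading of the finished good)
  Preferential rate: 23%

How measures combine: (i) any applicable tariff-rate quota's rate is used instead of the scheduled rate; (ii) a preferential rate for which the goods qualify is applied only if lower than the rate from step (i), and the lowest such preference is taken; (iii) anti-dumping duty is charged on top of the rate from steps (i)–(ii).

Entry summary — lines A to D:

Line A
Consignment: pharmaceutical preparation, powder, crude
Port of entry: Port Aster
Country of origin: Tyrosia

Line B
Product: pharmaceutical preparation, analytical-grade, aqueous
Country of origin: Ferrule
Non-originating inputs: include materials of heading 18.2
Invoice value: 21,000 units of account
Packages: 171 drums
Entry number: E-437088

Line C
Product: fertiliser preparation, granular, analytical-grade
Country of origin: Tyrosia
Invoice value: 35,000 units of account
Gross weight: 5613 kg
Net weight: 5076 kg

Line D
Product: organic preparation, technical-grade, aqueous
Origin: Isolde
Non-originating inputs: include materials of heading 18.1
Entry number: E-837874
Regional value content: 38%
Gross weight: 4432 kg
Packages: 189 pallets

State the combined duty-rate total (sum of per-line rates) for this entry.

33%

Line A: pharmaceutical → 18.2; powder → 18.2.1; crude → 18.2.1.2. Scheduled 16%. No special measure applies. → 16%.
Line B: pharmaceutical → 18.2; aqueous → 18.2.4; analytical-grade → 18.2.4.1. Scheduled 7%. Ferrule agreement on 18.4.2: 18.2.4.1 not covered. → 7%.
Line C: fertiliser → 18.3; granular → 18.3.2; analytical-grade → 18.3.2.1. Scheduled 4%. No special measure applies. → 4%.
Line D: organic → 18.1; aqueous → 18.1.3; technical-grade → 18.1.3.2. Scheduled 6%. Isolde agreement on 18.2.1.2: 18.1.3.2 not covered; Isolde agreement on 18.1.3: CTH not met. → 6%.
Sum: 16% + 7% + 4% + 6% = 33%.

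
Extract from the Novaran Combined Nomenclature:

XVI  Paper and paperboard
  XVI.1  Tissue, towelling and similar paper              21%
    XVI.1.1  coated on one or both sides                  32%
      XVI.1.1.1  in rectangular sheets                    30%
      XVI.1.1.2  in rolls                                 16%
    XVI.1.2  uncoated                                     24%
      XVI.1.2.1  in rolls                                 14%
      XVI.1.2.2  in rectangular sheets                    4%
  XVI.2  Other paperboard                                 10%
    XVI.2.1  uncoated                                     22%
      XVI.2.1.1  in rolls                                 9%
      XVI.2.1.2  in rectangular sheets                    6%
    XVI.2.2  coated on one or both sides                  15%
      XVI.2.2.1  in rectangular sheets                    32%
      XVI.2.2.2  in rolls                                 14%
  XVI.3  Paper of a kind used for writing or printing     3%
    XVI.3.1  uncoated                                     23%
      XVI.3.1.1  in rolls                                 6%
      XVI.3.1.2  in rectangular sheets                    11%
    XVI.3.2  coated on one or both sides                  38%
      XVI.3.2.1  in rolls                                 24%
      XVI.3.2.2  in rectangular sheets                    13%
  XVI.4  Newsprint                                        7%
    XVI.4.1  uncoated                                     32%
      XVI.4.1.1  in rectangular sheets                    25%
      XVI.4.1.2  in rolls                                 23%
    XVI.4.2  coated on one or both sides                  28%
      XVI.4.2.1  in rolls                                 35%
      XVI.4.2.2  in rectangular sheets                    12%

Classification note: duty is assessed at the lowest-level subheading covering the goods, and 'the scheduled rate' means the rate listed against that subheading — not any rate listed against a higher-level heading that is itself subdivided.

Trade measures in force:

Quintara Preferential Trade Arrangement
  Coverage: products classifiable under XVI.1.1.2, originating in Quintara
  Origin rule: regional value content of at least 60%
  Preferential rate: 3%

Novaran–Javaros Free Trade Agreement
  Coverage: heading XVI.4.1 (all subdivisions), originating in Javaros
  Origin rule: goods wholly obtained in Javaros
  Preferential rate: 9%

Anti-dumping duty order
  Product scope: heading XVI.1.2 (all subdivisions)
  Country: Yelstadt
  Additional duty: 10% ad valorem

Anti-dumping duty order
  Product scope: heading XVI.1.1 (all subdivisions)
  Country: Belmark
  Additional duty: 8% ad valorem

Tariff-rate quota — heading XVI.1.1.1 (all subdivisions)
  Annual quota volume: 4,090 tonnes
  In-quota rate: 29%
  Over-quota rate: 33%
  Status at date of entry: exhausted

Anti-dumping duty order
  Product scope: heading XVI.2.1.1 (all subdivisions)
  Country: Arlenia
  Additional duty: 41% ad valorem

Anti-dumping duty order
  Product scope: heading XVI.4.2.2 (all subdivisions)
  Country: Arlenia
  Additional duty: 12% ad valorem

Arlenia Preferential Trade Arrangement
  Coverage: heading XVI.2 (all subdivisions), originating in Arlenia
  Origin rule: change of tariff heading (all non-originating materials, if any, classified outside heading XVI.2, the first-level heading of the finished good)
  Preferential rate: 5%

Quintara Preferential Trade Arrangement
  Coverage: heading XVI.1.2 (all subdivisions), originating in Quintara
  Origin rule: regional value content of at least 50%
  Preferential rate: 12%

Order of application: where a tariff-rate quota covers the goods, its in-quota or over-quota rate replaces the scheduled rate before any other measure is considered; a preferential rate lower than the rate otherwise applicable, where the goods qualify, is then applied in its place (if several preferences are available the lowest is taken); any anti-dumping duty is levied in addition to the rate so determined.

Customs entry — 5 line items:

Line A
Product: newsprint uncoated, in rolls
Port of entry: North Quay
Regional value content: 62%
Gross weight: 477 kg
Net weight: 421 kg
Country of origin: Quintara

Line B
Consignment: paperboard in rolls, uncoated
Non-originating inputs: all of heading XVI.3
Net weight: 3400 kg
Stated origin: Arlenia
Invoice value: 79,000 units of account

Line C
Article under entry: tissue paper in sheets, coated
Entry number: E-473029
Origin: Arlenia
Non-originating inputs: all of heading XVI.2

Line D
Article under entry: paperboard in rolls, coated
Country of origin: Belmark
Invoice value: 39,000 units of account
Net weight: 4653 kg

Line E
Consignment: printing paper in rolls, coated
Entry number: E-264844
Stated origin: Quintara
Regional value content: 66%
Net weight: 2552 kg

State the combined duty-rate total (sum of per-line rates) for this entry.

140%

Line A: newsprint → XVI.4; uncoated → XVI.4.1; in rolls → XVI.4.1.2. Scheduled 23%. Quintara agreement on XVI.1.1.2: XVI.4.1.2 not covered; Quintara agreement on XVI.1.2: XVI.4.1.2 not covered. → 23%.
Line B: paperboard → XVI.2; uncoated → XVI.2.1; in rolls → XVI.2.1.1. Scheduled 9%. Arlenia agreement on XVI.2: CTH met → 5% available; preferential 5%; anti-dumping (Arlenia, XVI.2.1.1): +41%; total 5% + 41% = 46%. → 46%.
Line C: tissue paper → XVI.1; coated → XVI.1.1; in sheets → XVI.1.1.1. Scheduled 30%. quota on XVI.1.1.1 exhausted → over-quota 33%; Arlenia agreement on XVI.2: XVI.1.1.1 not covered. → 33%.
Line D: paperboard → XVI.2; coated → XVI.2.2; in rolls → XVI.2.2.2. Scheduled 14%. No special measure applies. → 14%.
Line E: printing paper → XVI.3; coated → XVI.3.2; in rolls → XVI.3.2.1. Scheduled 24%. Quintara agreement on XVI.1.1.2: XVI.3.2.1 not covered; Quintara agreement on XVI.1.2: XVI.3.2.1 not covered. → 24%.
Sum: 23% + 46% + 33% + 14% + 24% = 140%.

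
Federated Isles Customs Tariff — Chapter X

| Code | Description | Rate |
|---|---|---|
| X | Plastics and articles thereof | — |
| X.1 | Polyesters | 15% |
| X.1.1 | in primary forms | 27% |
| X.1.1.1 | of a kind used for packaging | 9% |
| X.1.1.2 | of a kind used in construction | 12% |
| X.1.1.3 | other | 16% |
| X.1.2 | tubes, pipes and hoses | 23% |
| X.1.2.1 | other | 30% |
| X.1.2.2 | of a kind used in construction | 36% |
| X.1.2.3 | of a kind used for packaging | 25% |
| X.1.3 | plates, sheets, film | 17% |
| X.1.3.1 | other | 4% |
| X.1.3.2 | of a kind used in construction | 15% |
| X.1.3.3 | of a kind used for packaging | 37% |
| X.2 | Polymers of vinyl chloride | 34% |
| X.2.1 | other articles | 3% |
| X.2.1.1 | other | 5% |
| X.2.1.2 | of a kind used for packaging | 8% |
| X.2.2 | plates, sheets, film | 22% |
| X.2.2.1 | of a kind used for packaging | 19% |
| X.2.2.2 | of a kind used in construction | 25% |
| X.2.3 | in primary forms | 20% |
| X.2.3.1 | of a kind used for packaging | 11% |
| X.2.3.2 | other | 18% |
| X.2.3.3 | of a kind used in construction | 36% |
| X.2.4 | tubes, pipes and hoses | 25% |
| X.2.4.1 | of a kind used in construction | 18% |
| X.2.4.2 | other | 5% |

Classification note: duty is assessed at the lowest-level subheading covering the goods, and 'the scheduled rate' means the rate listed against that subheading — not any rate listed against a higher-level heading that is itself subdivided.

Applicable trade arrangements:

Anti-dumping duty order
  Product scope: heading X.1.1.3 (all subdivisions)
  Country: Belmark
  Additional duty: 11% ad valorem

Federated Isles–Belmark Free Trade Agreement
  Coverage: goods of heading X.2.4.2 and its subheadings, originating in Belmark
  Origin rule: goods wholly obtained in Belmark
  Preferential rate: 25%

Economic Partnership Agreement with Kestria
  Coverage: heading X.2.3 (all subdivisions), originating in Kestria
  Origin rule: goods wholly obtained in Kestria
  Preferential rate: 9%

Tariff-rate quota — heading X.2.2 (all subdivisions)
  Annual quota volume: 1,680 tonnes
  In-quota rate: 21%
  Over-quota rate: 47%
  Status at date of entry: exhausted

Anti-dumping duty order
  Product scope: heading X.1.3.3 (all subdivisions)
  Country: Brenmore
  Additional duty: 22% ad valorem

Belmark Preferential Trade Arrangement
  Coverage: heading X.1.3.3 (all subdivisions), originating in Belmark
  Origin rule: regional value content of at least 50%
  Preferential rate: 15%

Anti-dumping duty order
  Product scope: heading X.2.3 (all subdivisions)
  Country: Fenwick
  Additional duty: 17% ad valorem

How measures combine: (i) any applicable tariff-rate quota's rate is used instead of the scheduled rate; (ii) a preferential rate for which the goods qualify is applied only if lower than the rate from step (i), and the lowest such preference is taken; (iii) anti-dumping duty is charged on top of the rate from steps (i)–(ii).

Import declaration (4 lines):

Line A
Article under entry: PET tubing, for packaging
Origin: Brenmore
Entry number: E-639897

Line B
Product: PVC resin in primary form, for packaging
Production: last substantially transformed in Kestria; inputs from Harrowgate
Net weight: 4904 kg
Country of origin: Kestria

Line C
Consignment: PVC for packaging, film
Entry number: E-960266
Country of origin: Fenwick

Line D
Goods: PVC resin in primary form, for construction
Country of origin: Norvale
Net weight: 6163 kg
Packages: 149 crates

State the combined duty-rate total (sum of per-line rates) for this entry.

Line A: PET → X.1; tubing → X.1.2; for packaging → X.1.2.3. Scheduled 25%. No special measure applies. → 25%.
Line B: PVC → X.2; resin in primary form → X.2.3; for packaging → X.2.3.1. Scheduled 11%. Kestria agreement on X.2.3: not wholly obtained. → 11%.
Line C: PVC → X.2; film → X.2.2; for packaging → X.2.2.1. Scheduled 19%. quota on X.2.2 exhausted → over-quota 47%. → 47%.
Line D: PVC → X.2; resin in primary form → X.2.3; for construction → X.2.3.3. Scheduled 36%. No special measure applies. → 36%.
Sum: 25% + 11% + 47% + 36% = 119%.

119%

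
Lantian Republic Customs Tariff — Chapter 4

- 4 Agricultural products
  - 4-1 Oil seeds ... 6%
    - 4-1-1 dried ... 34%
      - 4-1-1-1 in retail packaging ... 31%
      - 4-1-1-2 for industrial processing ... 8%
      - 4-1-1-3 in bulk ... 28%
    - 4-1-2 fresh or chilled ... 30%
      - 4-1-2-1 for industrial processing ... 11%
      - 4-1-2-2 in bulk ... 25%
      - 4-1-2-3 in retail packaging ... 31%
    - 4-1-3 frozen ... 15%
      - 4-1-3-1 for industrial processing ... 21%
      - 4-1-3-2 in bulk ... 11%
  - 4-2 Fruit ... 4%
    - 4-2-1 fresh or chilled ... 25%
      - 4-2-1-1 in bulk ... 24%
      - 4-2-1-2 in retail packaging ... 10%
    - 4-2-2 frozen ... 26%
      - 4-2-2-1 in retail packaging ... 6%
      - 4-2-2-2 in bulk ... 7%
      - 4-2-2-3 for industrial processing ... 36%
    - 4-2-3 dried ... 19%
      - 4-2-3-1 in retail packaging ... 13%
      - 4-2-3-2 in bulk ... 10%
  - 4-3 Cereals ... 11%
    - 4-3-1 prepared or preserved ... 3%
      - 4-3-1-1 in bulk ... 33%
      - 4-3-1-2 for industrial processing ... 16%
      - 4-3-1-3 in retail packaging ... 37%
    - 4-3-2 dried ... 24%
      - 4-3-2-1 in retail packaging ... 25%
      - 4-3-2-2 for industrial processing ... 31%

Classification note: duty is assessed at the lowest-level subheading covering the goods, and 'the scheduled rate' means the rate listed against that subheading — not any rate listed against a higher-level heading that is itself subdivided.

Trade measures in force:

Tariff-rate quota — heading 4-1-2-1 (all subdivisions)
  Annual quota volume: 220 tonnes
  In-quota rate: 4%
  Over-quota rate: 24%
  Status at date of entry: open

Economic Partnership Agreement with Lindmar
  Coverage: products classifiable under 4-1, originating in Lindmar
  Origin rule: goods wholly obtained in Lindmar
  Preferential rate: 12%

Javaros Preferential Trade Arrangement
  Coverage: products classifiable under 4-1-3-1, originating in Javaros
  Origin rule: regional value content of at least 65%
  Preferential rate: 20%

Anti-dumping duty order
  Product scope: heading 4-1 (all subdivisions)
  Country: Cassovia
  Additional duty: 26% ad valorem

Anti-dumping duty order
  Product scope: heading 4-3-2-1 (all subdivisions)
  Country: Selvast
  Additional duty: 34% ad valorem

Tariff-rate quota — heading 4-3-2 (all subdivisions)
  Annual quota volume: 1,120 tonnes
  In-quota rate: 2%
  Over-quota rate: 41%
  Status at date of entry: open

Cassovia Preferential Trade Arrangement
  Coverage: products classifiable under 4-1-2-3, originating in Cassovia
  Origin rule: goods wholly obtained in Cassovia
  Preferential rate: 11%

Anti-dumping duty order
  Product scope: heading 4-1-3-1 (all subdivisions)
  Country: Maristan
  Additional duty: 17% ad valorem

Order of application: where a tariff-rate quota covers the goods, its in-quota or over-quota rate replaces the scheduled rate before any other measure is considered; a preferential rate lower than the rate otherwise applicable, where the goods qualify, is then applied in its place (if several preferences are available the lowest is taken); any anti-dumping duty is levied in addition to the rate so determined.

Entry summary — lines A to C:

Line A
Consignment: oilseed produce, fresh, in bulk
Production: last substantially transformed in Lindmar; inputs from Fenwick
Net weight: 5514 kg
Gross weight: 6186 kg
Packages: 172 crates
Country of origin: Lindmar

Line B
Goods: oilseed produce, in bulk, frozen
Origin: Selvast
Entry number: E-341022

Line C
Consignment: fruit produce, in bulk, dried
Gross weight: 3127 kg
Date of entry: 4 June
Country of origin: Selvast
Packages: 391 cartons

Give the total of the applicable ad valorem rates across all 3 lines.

46%

Line A: oilseed → 4-1; fresh → 4-1-2; in bulk → 4-1-2-2. Scheduled 25%. Lindmar agreement on 4-1: not wholly obtained. → 25%.
Line B: oilseed → 4-1; frozen → 4-1-3; in bulk → 4-1-3-2. Scheduled 11%. No special measure applies. → 11%.
Line C: fruit → 4-2; dried → 4-2-3; in bulk → 4-2-3-2. Scheduled 10%. No special measure applies. → 10%.
Sum: 25% + 11% + 10% = 46%.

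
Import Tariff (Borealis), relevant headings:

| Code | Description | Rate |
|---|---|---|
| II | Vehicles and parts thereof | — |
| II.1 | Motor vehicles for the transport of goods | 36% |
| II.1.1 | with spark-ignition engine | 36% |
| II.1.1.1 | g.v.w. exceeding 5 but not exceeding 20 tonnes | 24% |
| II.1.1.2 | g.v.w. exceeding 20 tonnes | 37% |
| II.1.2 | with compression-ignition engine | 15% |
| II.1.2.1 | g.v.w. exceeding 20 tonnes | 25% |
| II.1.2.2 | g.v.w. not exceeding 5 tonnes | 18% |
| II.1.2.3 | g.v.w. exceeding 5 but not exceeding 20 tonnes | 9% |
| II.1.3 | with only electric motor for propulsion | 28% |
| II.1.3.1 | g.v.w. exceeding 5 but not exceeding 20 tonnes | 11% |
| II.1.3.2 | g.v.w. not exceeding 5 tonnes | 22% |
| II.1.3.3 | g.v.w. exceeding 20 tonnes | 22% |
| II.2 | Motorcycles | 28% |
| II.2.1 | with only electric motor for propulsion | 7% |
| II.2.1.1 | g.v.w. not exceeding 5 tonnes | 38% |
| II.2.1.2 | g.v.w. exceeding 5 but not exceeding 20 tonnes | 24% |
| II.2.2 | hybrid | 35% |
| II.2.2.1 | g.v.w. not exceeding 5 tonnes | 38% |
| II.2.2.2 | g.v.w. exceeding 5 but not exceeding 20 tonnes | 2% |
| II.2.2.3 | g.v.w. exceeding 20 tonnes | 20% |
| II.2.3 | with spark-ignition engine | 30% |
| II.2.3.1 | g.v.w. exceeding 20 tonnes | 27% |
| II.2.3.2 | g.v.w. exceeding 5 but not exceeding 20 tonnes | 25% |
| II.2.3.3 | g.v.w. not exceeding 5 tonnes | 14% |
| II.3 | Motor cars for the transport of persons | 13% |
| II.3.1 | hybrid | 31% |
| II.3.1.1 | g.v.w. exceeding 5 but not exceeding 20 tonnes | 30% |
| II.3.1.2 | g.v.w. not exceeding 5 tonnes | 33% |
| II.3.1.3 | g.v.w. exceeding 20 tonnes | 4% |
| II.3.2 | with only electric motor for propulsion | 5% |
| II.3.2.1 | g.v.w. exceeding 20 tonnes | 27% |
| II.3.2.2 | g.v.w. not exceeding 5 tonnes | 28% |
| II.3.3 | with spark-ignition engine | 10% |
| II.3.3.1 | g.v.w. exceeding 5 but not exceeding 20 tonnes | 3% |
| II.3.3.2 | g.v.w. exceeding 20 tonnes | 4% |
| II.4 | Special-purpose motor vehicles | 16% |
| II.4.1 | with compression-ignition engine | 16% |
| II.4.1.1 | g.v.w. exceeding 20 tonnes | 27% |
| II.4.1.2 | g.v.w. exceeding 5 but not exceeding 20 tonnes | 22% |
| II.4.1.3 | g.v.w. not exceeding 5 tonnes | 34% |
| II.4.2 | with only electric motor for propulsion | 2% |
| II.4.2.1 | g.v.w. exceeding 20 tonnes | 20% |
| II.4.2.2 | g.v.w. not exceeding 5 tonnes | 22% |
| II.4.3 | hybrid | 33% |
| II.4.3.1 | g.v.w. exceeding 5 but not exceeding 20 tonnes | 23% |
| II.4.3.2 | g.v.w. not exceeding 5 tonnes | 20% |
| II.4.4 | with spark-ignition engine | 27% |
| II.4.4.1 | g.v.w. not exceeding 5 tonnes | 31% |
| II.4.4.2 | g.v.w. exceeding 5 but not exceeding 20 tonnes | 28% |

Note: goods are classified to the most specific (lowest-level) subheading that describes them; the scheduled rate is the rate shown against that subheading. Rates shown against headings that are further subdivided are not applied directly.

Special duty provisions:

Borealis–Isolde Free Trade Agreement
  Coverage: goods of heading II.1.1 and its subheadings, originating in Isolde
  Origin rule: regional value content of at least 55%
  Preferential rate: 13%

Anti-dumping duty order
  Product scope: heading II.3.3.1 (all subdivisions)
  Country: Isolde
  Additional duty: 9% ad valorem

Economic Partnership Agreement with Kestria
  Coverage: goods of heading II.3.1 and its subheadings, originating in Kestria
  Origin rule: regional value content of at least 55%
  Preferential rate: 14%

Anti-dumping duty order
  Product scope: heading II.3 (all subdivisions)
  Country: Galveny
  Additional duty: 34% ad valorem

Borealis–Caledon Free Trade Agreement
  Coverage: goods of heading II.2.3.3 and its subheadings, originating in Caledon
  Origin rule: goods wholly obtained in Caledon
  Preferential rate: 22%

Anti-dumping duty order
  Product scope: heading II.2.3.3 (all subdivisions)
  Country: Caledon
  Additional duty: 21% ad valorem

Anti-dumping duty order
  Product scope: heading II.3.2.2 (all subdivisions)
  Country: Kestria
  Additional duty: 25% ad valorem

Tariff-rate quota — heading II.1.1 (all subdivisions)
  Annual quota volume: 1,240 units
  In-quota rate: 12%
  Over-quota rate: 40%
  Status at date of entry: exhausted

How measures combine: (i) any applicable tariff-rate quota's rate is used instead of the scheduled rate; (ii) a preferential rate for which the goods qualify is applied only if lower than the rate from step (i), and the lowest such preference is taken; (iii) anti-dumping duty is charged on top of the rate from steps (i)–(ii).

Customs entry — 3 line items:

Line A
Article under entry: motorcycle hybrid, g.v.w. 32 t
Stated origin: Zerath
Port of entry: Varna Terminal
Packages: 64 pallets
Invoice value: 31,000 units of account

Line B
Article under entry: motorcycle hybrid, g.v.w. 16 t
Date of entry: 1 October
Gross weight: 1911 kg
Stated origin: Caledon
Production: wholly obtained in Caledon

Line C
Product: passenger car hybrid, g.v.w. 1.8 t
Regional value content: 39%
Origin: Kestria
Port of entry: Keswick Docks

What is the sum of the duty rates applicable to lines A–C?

Line A: motorcycle → II.2; hybrid → II.2.2; g.v.w. 32 t → II.2.2.3. Scheduled 20%. No special measure applies. → 20%.
Line B: motorcycle → II.2; hybrid → II.2.2; g.v.w. 16 t → II.2.2.2. Scheduled 2%. Caledon agreement on II.2.3.3: II.2.2.2 not covered. → 2%.
Line C: passenger car → II.3; hybrid → II.3.1; g.v.w. 1.8 t → II.3.1.2. Scheduled 33%. Kestria agreement on II.3.1: RVC < 55%. → 33%.
Sum: 20% + 2% + 33% = 55%.

55%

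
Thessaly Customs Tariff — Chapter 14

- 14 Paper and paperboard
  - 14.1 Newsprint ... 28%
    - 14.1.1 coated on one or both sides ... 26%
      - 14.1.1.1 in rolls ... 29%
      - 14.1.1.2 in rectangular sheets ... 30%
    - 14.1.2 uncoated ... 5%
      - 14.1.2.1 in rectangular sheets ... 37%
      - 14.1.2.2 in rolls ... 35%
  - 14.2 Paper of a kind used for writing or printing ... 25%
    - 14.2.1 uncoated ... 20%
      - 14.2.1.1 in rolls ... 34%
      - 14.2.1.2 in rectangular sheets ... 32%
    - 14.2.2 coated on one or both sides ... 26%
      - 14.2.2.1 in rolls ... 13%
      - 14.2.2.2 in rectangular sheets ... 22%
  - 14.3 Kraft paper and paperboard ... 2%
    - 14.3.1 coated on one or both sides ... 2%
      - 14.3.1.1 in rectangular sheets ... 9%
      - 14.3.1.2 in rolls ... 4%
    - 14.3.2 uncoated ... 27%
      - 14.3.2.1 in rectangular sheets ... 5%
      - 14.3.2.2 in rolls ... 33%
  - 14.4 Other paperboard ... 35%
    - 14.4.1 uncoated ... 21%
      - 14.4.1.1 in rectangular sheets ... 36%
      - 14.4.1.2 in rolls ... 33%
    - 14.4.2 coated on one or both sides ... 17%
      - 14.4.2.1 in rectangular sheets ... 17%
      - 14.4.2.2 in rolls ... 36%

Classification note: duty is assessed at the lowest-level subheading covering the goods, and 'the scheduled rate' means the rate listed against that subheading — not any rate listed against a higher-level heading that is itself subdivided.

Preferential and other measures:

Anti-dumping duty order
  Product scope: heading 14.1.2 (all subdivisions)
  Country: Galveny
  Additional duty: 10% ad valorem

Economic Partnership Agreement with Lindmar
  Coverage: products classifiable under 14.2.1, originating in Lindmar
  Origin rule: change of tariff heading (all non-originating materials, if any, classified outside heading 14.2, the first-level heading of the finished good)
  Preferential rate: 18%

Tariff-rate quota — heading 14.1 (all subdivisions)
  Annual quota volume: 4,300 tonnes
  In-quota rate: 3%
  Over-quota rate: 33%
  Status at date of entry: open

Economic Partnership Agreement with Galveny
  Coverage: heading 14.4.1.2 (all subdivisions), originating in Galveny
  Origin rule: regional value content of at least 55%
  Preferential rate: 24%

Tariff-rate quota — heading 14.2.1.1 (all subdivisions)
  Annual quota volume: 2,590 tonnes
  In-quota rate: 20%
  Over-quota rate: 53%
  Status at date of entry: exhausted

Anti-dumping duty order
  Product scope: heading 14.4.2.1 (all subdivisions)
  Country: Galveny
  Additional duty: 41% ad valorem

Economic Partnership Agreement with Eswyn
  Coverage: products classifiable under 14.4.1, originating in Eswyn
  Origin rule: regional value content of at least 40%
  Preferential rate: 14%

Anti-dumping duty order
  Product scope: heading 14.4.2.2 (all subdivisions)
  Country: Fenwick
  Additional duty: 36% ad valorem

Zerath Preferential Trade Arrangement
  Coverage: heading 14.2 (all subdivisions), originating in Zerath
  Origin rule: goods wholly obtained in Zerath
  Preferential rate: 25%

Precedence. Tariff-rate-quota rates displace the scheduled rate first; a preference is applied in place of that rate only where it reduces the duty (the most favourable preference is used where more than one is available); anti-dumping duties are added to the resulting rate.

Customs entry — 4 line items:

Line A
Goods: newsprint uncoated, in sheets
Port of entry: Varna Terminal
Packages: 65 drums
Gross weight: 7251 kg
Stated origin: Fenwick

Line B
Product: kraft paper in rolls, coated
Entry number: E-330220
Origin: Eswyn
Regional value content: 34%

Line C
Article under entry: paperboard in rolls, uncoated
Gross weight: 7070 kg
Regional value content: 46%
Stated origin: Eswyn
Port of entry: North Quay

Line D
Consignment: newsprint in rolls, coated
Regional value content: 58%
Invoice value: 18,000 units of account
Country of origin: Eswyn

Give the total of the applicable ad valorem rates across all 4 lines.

Line A: newsprint → 14.1; uncoated → 14.1.2; in sheets → 14.1.2.1. Scheduled 37%. quota on 14.1 open → in-quota 3%. → 3%.
Line B: kraft paper → 14.3; coated → 14.3.1; in rolls → 14.3.1.2. Scheduled 4%. Eswyn agreement on 14.4.1: 14.3.1.2 not covered. → 4%.
Line C: paperboard → 14.4; uncoated → 14.4.1; in rolls → 14.4.1.2. Scheduled 33%. Eswyn agreement on 14.4.1: RVC ≥ 40% → 14% available; preferential 14%. → 14%.
Line D: newsprint → 14.1; coated → 14.1.1; in rolls → 14.1.1.1. Scheduled 29%. quota on 14.1 open → in-quota 3%; Eswyn agreement on 14.4.1: 14.1.1.1 not covered. → 3%.
Sum: 3% + 4% + 14% + 3% = 24%.

24%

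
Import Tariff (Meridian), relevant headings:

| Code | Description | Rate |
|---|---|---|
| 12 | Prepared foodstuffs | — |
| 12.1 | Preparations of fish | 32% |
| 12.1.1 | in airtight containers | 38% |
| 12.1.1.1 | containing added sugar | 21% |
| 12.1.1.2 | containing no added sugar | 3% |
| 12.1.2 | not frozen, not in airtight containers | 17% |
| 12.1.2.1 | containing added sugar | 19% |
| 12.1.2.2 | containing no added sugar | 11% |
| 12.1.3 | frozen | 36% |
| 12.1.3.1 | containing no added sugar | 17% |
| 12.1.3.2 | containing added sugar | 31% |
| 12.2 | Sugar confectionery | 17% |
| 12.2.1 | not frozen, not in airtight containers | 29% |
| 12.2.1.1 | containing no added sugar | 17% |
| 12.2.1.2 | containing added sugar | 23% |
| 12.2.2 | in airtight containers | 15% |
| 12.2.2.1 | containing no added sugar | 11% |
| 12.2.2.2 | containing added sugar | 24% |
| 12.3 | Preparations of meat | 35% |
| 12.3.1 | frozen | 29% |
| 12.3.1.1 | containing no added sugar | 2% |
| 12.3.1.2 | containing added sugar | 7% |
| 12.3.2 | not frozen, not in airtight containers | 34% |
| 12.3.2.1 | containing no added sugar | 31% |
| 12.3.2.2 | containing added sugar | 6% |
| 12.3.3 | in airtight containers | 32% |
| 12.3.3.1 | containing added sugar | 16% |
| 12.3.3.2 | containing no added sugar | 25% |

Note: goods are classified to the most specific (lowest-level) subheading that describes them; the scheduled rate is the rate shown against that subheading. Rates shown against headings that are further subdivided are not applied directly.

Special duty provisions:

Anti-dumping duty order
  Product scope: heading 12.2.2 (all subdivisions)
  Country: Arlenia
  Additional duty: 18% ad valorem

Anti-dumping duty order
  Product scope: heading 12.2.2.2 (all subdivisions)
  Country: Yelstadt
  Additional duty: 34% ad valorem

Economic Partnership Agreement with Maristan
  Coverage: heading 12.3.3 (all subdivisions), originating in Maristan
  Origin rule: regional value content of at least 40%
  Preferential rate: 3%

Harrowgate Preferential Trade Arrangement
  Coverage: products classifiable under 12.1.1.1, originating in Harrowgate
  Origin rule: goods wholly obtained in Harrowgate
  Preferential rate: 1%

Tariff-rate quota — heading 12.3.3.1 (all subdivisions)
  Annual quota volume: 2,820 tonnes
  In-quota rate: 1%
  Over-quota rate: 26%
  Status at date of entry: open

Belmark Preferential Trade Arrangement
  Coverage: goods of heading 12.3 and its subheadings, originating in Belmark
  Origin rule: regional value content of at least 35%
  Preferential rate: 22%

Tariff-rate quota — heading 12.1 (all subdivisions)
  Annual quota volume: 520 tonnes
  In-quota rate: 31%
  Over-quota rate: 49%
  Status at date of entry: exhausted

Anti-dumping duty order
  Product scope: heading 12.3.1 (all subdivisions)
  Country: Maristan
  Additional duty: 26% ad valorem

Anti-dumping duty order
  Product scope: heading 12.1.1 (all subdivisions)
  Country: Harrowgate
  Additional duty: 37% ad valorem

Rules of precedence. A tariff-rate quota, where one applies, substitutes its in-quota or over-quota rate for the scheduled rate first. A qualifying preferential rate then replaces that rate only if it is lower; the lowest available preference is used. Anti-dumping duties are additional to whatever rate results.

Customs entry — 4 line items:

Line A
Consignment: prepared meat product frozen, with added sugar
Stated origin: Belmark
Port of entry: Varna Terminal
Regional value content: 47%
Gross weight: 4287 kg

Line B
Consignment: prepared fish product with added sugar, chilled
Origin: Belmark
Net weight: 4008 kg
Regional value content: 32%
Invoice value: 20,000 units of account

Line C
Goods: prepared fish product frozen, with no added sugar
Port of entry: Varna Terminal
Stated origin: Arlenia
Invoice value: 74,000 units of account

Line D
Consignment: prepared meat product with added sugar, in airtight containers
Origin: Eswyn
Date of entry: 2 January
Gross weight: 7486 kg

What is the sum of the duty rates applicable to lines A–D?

Line A: prepared meat product → 12.3; frozen → 12.3.1; with added sugar → 12.3.1.2. Scheduled 7%. Belmark agreement on 12.3: RVC ≥ 35% → 22% available; preference 22% not lower than 7% → no reduction. → 7%.
Line B: prepared fish product → 12.1; chilled → 12.1.2; with added sugar → 12.1.2.1. Scheduled 19%. quota on 12.1 exhausted → over-quota 49%; Belmark agreement on 12.3: 12.1.2.1 not covered. → 49%.
Line C: prepared fish product → 12.1; frozen → 12.1.3; with no added sugar → 12.1.3.1. Scheduled 17%. quota on 12.1 exhausted → over-quota 49%. → 49%.
Line D: prepared meat product → 12.3; in airtight containers → 12.3.3; with added sugar → 12.3.3.1. Scheduled 16%. quota on 12.3.3.1 open → in-quota 1%. → 1%.
Sum: 7% + 49% + 49% + 1% = 106%.

106%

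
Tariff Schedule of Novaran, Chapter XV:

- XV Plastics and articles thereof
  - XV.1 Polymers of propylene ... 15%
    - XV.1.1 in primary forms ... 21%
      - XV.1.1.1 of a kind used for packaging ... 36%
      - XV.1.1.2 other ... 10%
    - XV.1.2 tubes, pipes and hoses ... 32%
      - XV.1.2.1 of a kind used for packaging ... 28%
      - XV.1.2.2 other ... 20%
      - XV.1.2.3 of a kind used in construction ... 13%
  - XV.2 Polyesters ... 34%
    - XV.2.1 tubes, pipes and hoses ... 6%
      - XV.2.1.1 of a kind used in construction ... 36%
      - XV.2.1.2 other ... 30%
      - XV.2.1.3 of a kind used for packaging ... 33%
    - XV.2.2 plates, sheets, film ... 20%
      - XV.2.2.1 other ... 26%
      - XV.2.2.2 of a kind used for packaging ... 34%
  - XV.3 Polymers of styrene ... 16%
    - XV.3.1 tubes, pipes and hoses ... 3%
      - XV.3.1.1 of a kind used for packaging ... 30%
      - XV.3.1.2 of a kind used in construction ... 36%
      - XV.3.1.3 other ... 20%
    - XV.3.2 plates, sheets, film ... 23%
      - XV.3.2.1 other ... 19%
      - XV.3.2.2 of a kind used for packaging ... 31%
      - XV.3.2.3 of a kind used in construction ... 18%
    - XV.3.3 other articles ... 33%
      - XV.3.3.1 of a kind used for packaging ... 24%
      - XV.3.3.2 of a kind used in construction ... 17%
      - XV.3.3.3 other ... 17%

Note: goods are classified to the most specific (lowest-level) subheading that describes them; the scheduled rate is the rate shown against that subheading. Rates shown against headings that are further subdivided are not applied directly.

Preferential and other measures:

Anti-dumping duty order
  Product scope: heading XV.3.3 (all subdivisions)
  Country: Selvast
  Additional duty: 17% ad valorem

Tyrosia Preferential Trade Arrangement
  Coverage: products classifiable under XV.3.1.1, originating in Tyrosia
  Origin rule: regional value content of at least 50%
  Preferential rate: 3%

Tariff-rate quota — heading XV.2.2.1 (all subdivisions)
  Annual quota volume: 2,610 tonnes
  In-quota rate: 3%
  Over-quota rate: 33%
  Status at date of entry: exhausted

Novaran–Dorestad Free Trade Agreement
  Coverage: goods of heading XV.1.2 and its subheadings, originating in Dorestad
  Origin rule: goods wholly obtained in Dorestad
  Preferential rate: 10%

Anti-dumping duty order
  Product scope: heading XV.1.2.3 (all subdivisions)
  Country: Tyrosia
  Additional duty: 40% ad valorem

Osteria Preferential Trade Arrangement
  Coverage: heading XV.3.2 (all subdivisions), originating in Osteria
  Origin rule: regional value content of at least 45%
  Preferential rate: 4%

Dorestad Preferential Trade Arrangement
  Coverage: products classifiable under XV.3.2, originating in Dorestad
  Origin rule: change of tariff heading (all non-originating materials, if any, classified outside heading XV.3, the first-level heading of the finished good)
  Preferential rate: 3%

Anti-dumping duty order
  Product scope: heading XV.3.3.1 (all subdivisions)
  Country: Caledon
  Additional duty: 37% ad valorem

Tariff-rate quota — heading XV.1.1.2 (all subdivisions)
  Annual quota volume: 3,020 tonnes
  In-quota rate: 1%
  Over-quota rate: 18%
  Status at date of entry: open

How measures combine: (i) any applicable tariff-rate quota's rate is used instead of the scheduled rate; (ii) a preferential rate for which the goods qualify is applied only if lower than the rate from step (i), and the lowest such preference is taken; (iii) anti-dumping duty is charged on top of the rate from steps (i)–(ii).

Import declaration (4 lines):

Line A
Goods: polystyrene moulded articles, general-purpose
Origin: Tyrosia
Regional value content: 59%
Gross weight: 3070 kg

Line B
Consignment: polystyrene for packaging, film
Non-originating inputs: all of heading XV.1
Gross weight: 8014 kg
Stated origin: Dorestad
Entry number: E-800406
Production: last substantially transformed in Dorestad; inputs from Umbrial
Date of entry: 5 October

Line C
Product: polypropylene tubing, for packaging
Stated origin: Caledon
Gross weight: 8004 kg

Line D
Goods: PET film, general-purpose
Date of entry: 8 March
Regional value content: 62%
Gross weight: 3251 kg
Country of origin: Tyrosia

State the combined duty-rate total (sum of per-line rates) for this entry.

Line A: polystyrene → XV.3; moulded articles → XV.3.3; general-purpose → XV.3.3.3. Scheduled 17%. Tyrosia agreement on XV.3.1.1: XV.3.3.3 not covered. → 17%.
Line B: polystyrene → XV.3; film → XV.3.2; for packaging → XV.3.2.2. Scheduled 31%. Dorestad agreement on XV.1.2: XV.3.2.2 not covered; Dorestad agreement on XV.3.2: CTH met → 3% available; preferential 3%. → 3%.
Line C: polypropylene → XV.1; tubing → XV.1.2; for packaging → XV.1.2.1. Scheduled 28%. No special measure applies. → 28%.
Line D: PET → XV.2; film → XV.2.2; general-purpose → XV.2.2.1. Scheduled 26%. quota on XV.2.2.1 exhausted → over-quota 33%; Tyrosia agreement on XV.3.1.1: XV.2.2.1 not covered. → 33%.
Sum: 17% + 3% + 28% + 33% = 81%.

81%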